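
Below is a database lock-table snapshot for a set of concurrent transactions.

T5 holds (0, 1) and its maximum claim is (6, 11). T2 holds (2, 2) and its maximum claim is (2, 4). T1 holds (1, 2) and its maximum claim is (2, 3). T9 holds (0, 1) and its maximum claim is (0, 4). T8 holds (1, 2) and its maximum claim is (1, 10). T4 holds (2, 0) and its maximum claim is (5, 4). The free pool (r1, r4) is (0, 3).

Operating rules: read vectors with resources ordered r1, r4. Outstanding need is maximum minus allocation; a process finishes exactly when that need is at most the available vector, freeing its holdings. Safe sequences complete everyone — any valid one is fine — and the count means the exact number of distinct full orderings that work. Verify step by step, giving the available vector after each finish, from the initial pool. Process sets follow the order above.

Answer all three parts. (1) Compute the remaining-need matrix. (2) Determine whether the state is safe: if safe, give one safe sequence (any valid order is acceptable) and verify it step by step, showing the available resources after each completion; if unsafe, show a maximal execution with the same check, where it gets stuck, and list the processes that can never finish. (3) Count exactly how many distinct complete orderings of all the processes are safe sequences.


(1) Need matrix, components ordered r1, r4:
  T5: (6, 10)
  T2: (0, 2)
  T1: (1, 1)
  T9: (0, 3)
  T8: (0, 8)
  T4: (3, 4)
(2) The state is SAFE; one workable sequence: T9, T2, T1, T4, T8, T5.
Key observation: T9 marks the first exact bind of the order: its need (0, 3) fits the free (0, 3) with zero slack on a requested resource.
Step-by-step check:
  pool = (0, 3)
  T9: need (0, 3) fits (0, 3); releases (0, 1), pool now (0, 4)
  T2: need (0, 2) fits (0, 4); releases (2, 2), pool now (2, 6)
  T1: need (1, 1) fits (2, 6); releases (1, 2), pool now (3, 8)
  T4: need (3, 4) fits (3, 8); releases (2, 0), pool now (5, 8)
  T8: need (0, 8) fits (5, 8); releases (1, 2), pool now (6, 10)
  T5: need (6, 10) fits (6, 10); releases (0, 1), pool now (6, 11)
(3) The exact count: 7 of the possible complete orderings are safe sequences.


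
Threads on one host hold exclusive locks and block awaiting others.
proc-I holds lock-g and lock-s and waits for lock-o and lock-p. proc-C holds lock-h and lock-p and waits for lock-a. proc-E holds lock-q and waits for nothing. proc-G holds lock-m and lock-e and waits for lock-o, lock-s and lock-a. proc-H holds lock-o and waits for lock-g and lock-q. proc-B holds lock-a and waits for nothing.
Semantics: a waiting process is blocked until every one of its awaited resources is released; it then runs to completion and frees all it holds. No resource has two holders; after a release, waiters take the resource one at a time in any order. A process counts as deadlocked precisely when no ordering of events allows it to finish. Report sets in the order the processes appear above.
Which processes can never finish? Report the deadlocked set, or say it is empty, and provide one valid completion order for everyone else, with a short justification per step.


The deadlocked set is proc-I, proc-G and proc-H.
Key observation: the loop proc-I -> proc-H -> proc-I blocks itself forever; proc-G waits into the deadlock from upstream.
One completion order for the rest: proc-B, proc-E, proc-C.
Walking it through:
  run proc-B (it waits on nothing); releases lock-a
  run proc-E (it waits on nothing); releases lock-q
  run proc-C (all its waits — lock-a — are resolved); releases lock-h and lock-p


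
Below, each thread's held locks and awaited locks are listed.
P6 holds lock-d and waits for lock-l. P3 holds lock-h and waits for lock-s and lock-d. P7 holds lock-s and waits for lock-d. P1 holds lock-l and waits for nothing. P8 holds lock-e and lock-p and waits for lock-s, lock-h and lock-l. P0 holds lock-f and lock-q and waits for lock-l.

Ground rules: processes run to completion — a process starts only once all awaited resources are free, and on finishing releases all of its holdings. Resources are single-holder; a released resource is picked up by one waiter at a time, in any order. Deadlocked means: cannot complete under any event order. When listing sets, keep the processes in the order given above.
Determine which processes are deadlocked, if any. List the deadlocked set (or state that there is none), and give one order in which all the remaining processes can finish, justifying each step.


Nothing here is deadlocked.
Key observation: although several processes wait, no cycle exists — each chain bottoms out at a free runner.
The rest can finish in the order P1, P6, P7, P3, P8, P0.
Step-by-step check:
  P1: no waits; runs immediately, freeing lock-l
  run P6 (all its waits — lock-l — are resolved); releases lock-d
  run P7 (all its waits — lock-d — are resolved); releases lock-s
  run P3 (all its waits — lock-s and lock-d — are resolved); releases lock-h
  run P8 (all its waits — lock-s, lock-h and lock-l — are resolved); releases lock-e and lock-p
  run P0 (all its waits — lock-l — are resolved); releases lock-f and lock-q


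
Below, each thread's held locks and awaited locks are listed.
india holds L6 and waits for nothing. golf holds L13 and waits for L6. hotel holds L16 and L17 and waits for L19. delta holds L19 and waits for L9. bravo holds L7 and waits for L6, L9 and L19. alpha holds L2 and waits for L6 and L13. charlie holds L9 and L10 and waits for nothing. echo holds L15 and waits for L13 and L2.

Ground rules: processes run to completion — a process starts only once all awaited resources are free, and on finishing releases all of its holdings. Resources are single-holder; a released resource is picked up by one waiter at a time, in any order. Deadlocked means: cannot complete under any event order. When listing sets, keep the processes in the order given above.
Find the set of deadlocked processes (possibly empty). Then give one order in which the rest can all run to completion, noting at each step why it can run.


Nothing here is deadlocked.
Key observation: the wait relation is loop-free; peeling off processes with no waits unwinds the whole state.
The rest can finish in the order charlie, delta, india, hotel, bravo, golf, alpha, echo.
Step-by-step check:
  charlie waits on nothing -> runs at once and releases L9 and L10
  run delta (all its waits — L9 — are resolved); releases L19
  india waits on nothing -> runs at once and releases L6
  run hotel (all its waits — L19 — are resolved); releases L16 and L17
  run bravo (all its waits — L6, L9 and L19 — are resolved); releases L7
  run golf (all its waits — L6 — are resolved); releases L13
  run alpha (all its waits — L6 and L13 — are resolved); releases L2
  run echo (all its waits — L13 and L2 — are resolved); releases L15


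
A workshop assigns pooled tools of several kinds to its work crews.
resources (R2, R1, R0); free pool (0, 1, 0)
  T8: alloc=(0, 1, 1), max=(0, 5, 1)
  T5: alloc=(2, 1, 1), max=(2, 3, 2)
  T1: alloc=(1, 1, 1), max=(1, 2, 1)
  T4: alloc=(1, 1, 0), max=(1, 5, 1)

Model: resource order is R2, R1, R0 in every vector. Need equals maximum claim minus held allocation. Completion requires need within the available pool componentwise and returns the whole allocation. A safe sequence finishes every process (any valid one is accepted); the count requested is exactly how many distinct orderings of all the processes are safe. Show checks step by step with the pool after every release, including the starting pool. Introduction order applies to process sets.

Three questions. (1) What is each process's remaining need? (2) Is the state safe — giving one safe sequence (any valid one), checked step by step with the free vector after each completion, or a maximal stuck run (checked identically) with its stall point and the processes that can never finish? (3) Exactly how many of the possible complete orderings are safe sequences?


(1) Remaining need (order R2, R1, R0):
  T8: (0, 4, 0)
  T5: (0, 2, 1)
  T1: (0, 1, 0)
  T4: (0, 4, 1)
(2) UNSAFE.
Key observation: the pool after T1, T5 is (3, 3, 2); every surviving request exceeds it in R1, so progress ends there.
A maximal execution: T1, T5 — then nothing else fits. Step-by-step check:
  pool = (0, 1, 0)
  T1 needs (0, 1, 0) <= (0, 1, 0) -> finishes; pool += (1, 1, 1) = (1, 2, 1)
  T5 needs (0, 2, 1) <= (1, 2, 1) -> finishes; pool += (2, 1, 1) = (3, 3, 2)
  T8 cannot run: need (0, 4, 0) vs free (3, 3, 2) (insufficient R1)
  T4 cannot run: need (0, 4, 1) vs free (3, 3, 2) (insufficient R1)
Never able to finish: T8 and T4.
(3) The exact count: 0 of the possible complete orderings are safe sequences.


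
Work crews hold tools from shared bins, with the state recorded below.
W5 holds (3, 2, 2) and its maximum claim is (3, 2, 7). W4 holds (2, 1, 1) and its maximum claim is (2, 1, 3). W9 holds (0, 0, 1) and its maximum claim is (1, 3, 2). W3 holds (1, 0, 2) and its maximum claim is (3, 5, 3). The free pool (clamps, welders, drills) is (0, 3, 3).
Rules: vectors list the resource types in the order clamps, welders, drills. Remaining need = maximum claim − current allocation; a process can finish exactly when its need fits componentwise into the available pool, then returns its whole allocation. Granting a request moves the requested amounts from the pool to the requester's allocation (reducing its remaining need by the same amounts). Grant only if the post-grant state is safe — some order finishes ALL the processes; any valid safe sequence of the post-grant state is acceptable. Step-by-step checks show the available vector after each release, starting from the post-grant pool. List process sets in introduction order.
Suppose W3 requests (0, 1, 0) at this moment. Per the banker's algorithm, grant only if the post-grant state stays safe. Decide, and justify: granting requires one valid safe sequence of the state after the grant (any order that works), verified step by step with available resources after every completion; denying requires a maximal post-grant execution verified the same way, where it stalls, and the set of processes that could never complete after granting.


GRANT: granting preserves safety; a valid post-grant sequence is W4, W9, W5, W3.
Key observation: the transfer keeps a workable pool ((0, 2, 3)); W4 starts the safe sequence.
Verifying the post-grant state step by step:
  pool = (0, 2, 3)
  run W4 (needs (0, 0, 2), free (0, 2, 3)); after release of (2, 1, 1) the pool is (2, 3, 4)
  run W9 (needs (1, 3, 1), free (2, 3, 4)); after release of (0, 0, 1) the pool is (2, 3, 5)
  run W5 (needs (0, 0, 5), free (2, 3, 5)); after release of (3, 2, 2) the pool is (5, 5, 7)
  run W3 (needs (2, 4, 1), free (5, 5, 7)); after release of (1, 1, 2) the pool is (6, 6, 9)


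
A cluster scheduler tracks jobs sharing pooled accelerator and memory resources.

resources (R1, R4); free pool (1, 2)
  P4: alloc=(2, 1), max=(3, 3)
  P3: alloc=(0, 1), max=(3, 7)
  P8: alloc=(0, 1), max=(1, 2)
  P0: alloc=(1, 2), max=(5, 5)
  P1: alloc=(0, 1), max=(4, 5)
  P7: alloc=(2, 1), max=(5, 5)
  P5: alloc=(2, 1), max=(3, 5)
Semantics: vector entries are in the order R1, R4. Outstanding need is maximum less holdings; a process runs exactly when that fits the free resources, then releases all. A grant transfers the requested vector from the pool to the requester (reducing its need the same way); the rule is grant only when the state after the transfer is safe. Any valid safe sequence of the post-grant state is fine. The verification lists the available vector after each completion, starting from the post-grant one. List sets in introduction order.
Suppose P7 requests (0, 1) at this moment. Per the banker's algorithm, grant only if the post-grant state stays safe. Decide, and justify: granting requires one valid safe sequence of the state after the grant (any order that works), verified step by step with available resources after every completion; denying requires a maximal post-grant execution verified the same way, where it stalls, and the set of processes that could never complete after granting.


GRANT: granting preserves safety; a valid post-grant sequence is P8, P4, P7, P5, P0, P1, P3.
Key observation: after the grant the pool drops to (1, 1), which still lets P8 finish first and unwind the rest.
Check on the post-grant state, step by step:
  pool = (1, 1)
  P8: need (1, 1) fits (1, 1); releases (0, 1), pool now (1, 2)
  P4: need (1, 2) fits (1, 2); releases (2, 1), pool now (3, 3)
  P7: need (3, 3) fits (3, 3); releases (2, 2), pool now (5, 5)
  P5: need (1, 4) fits (5, 5); releases (2, 1), pool now (7, 6)
  P0: need (4, 3) fits (7, 6); releases (1, 2), pool now (8, 8)
  P1: need (4, 4) fits (8, 8); releases (0, 1), pool now (8, 9)
  P3: need (3, 6) fits (8, 9); releases (0, 1), pool now (8, 10)


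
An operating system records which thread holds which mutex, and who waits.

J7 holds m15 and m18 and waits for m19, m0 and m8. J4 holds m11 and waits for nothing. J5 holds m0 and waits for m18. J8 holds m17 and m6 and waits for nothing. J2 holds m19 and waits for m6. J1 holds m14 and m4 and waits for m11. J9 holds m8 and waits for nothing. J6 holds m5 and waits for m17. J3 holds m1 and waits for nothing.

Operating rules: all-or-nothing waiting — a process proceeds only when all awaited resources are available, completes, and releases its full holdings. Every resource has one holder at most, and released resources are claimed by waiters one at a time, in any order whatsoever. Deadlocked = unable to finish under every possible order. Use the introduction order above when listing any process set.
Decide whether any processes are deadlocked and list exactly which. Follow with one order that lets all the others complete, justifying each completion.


Deadlocked: J7 and J5.
Key observation: along J7 -> J5 -> J7, each member waits on what the next one holds — a deadlock; no other process is dragged down with it.
A valid finishing order for the others: J8, J4, J6, J2, J3, J9, J1.
Verifying each step:
  J8: no waits; runs immediately, freeing m17 and m6
  J4: no waits; runs immediately, freeing m11
  J6: everything it awaited (m17) is free; runs, freeing m5
  J2: everything it awaited (m6) is free; runs, freeing m19
  J3: no waits; runs immediately, freeing m1
  J9: no waits; runs immediately, freeing m8
  J1: everything it awaited (m11) is free; runs, freeing m14 and m4


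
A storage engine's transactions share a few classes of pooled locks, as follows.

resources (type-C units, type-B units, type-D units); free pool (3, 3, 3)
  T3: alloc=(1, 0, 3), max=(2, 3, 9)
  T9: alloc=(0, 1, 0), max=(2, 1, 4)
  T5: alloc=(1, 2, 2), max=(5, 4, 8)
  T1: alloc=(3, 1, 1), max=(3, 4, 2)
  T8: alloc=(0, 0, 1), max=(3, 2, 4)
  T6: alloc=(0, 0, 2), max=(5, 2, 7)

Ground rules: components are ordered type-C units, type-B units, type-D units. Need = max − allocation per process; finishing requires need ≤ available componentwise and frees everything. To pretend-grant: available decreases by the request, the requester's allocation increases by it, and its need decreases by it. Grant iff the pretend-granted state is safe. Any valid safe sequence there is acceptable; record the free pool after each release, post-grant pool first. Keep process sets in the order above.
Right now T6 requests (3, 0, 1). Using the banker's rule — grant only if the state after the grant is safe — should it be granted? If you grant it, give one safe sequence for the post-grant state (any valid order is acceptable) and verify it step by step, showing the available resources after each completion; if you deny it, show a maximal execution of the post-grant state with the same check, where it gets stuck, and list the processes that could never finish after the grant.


GRANT. The post-grant state is safe; one safe sequence: T1, T8, T6, T5, T9, T3.
Key observation: even at the reduced pool (0, 3, 2), T1 fits immediately, so safety survives the grant.
Verifying the post-grant state step by step:
  pool = (0, 3, 2)
  run T1 (needs (0, 3, 1), free (0, 3, 2)); after release of (3, 1, 1) the pool is (3, 4, 3)
  run T8 (needs (3, 2, 3), free (3, 4, 3)); after release of (0, 0, 1) the pool is (3, 4, 4)
  run T6 (needs (2, 2, 4), free (3, 4, 4)); after release of (3, 0, 3) the pool is (6, 4, 7)
  run T5 (needs (4, 2, 6), free (6, 4, 7)); after release of (1, 2, 2) the pool is (7, 6, 9)
  run T9 (needs (2, 0, 4), free (7, 6, 9)); after release of (0, 1, 0) the pool is (7, 7, 9)
  run T3 (needs (1, 3, 6), free (7, 7, 9)); after release of (1, 0, 3) the pool is (8, 7, 12)


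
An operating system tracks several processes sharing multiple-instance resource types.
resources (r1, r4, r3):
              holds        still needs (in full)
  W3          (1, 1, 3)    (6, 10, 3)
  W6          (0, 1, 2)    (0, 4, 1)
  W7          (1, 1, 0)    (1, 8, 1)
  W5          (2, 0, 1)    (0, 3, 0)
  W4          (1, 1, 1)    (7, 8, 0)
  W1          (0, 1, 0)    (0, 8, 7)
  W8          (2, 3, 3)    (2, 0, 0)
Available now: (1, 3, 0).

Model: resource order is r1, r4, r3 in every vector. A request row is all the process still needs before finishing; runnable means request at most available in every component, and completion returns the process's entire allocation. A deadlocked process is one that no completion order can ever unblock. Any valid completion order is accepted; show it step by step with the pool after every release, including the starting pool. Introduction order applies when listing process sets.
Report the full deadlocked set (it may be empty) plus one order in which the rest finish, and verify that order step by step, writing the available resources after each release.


The deadlocked set is W3, W7, W4 and W1.
Key observation: W5, W8, W6 can finish, but then (5, 7, 6) is all there is, and the blocked group's r4 demands exceed it.
The rest can finish in the order W5, W8, W6. Step-by-step check:
  pool = (1, 3, 0)
  W5: need (0, 3, 0) fits (1, 3, 0); releases (2, 0, 1), pool now (3, 3, 1)
  W8: need (2, 0, 0) fits (3, 3, 1); releases (2, 3, 3), pool now (5, 6, 4)
  W6: need (0, 4, 1) fits (5, 6, 4); releases (0, 1, 2), pool now (5, 7, 6)
None of the blocked processes ever fits:
  W3 still needs (6, 10, 3) but only (5, 7, 6) is free — short on r1 and r4
  W7 still needs (1, 8, 1) but only (5, 7, 6) is free — short on r4
  W4 still needs (7, 8, 0) but only (5, 7, 6) is free — short on r1 and r4
  W1 still needs (0, 8, 7) but only (5, 7, 6) is free — short on r4 and r3


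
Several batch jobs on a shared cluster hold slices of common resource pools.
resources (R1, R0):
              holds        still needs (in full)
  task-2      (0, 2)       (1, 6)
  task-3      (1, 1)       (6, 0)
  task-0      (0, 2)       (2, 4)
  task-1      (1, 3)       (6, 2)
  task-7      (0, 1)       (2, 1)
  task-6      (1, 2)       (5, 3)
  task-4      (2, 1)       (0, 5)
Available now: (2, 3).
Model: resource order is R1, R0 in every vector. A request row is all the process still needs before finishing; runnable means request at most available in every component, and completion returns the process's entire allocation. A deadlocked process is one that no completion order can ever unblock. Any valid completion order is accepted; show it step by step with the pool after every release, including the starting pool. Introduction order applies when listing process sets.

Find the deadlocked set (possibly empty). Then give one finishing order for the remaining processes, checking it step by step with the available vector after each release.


Deadlocked: task-3, task-1 and task-6.
Key observation: task-7, task-0, task-4, task-2 can finish, but then (4, 9) is all there is, and the blocked group's R1 demands exceed it.
The rest can finish in the order task-7, task-0, task-4, task-2. Walking it through:
  pool = (2, 3)
  task-7 needs (2, 1) <= (2, 3) -> finishes; pool += (0, 1) = (2, 4)
  task-0 needs (2, 4) <= (2, 4) -> finishes; pool += (0, 2) = (2, 6)
  task-4 needs (0, 5) <= (2, 6) -> finishes; pool += (2, 1) = (4, 7)
  task-2 needs (1, 6) <= (4, 7) -> finishes; pool += (0, 2) = (4, 9)
The stuck group stays short no matter what:
  blocked: task-3 wants (6, 0), pool (4, 9) — not enough R1
  blocked: task-1 wants (6, 2), pool (4, 9) — not enough R1
  blocked: task-6 wants (5, 3), pool (4, 9) — not enough R1


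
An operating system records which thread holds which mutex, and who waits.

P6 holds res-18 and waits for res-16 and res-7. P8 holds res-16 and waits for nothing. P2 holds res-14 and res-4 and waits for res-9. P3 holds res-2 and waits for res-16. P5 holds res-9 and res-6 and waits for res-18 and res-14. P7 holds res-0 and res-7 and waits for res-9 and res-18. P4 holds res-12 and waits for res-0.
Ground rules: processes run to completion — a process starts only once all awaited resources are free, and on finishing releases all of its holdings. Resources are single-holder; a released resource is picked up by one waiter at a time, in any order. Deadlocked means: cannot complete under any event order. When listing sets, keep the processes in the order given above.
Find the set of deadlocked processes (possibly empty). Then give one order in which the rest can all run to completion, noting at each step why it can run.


Deadlocked: P6, P2, P5, P7 and P4.
Key observation: the loop P6 -> P7 -> P6 blocks itself forever; P2 and P5 are caught in further circular waits and P4 waits into the deadlock from upstream.
A valid finishing order for the others: P8, P3.
Step-by-step check:
  P8 waits on nothing -> runs at once and releases res-16
  run P3 (all its waits — res-16 — are resolved); releases res-2


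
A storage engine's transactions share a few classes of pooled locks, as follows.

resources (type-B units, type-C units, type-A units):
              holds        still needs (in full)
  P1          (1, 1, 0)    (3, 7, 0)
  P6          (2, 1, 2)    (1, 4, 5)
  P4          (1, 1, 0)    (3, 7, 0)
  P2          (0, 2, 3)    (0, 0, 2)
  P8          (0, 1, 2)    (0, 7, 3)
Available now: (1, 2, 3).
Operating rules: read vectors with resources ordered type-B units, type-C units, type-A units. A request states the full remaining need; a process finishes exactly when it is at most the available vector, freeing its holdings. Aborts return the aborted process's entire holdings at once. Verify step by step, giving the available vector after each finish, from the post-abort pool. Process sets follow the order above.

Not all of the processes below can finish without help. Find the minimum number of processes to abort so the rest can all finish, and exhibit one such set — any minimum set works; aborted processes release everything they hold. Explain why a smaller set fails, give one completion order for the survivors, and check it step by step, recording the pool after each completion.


Minimum abort set: P1 and P8.
Key observation: the deadlocked P4 becomes finishable only because P1 and P8 released (1, 2, 2); it completes at step 3 below.
Why nothing smaller works — every single abort fails: P1 alone leaves P4 blocked (short on type-C units); P6 alone leaves P1 blocked (short on type-C units); P4 alone leaves P1 blocked (short on type-C units); P2 alone leaves P1 blocked (short on type-C units); P8 alone leaves P1 blocked (short on type-C units).
One survivor order: P6, P2, P4. Check, step by step (post-abort pool first):
  pool = (2, 4, 5)
  P6 needs (1, 4, 5) <= (2, 4, 5) -> finishes; pool += (2, 1, 2) = (4, 5, 7)
  P2 needs (0, 0, 2) <= (4, 5, 7) -> finishes; pool += (0, 2, 3) = (4, 7, 10)
  P4 needs (3, 7, 0) <= (4, 7, 10) -> finishes; pool += (1, 1, 0) = (5, 8, 10)


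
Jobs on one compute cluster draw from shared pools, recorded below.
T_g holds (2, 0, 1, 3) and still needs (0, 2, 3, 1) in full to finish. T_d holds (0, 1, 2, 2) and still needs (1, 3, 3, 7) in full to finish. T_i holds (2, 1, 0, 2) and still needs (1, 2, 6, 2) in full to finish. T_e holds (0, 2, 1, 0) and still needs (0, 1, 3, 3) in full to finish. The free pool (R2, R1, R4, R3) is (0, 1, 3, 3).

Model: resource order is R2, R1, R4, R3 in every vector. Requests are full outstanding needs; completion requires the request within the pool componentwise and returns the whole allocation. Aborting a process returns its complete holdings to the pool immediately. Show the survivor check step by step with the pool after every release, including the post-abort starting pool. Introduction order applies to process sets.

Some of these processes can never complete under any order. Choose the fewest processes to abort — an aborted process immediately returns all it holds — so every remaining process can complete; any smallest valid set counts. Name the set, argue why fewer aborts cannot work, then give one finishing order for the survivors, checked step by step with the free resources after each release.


Minimum abort set: T_d.
Key observation: T_i was stuck for good until T_d gave back (0, 1, 2, 2); in the order shown it finishes at step 2.
No smaller set exists: with zero aborts the deadlock remains.
One survivor order: T_g, T_i, T_e. Verifying each step (post-abort pool first):
  pool = (0, 2, 5, 5)
  T_g: need (0, 2, 3, 1) fits (0, 2, 5, 5); releases (2, 0, 1, 3), pool now (2, 2, 6, 8)
  T_i: need (1, 2, 6, 2) fits (2, 2, 6, 8); releases (2, 1, 0, 2), pool now (4, 3, 6, 10)
  T_e: need (0, 1, 3, 3) fits (4, 3, 6, 10); releases (0, 2, 1, 0), pool now (4, 5, 7, 10)


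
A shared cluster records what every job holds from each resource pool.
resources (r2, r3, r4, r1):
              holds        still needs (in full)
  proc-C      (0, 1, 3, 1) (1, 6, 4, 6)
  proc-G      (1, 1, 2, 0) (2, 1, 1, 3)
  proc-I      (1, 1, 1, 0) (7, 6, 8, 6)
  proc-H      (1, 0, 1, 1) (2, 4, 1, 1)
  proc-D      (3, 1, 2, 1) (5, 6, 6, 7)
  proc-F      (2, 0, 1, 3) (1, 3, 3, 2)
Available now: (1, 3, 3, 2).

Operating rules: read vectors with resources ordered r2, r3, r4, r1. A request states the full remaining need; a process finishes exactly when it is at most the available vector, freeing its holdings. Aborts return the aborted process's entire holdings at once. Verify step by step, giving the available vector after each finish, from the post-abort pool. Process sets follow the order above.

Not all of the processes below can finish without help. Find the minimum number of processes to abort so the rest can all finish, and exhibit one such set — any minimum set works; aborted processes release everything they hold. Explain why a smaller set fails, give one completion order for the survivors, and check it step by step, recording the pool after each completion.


The answer: abort proc-C and proc-D.
Key observation: aborting proc-C and proc-D returns (3, 2, 5, 2), and proc-I — hopeless before — runs at step 4 with the returned capacity in the pool.
No one abort is enough; case by case: proc-C alone leaves proc-I blocked (short on r2 and r3); proc-G alone leaves proc-C blocked (short on r3); proc-I alone leaves proc-C blocked (short on r3); proc-H alone leaves proc-C blocked (short on r3); proc-D alone leaves proc-C blocked (short on r3); proc-F alone leaves proc-C blocked (short on r3).
Survivors finish in the order: proc-F, proc-G, proc-H, proc-I. Step-by-step check (pool after the aborts first):
  pool = (4, 5, 8, 4)
  proc-F needs (1, 3, 3, 2) <= (4, 5, 8, 4) -> finishes; pool += (2, 0, 1, 3) = (6, 5, 9, 7)
  proc-G needs (2, 1, 1, 3) <= (6, 5, 9, 7) -> finishes; pool += (1, 1, 2, 0) = (7, 6, 11, 7)
  proc-H needs (2, 4, 1, 1) <= (7, 6, 11, 7) -> finishes; pool += (1, 0, 1, 1) = (8, 6, 12, 8)
  proc-I needs (7, 6, 8, 6) <= (8, 6, 12, 8) -> finishes; pool += (1, 1, 1, 0) = (9, 7, 13, 8)


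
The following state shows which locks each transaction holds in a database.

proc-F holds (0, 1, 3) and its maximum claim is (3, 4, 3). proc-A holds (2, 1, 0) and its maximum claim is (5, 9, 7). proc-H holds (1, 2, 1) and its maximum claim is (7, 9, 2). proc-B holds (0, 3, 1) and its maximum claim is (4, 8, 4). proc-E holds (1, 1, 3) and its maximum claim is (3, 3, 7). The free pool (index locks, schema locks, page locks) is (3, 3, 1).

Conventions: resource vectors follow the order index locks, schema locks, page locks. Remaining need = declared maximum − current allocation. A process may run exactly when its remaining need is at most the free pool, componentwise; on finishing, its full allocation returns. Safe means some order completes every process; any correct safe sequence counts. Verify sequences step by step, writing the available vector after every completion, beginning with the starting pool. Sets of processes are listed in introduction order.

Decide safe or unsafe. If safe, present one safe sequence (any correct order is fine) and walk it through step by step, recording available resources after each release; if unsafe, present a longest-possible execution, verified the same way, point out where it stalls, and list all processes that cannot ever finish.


SAFE. One safe sequence: proc-F, proc-E, proc-B, proc-A, proc-H.
Key observation: proc-F is the earliest step where a requested resource binds exactly: need (3, 3, 0), pool (3, 3, 1) at its turn.
Walking it through:
  pool = (3, 3, 1)
  proc-F: need (3, 3, 0) fits (3, 3, 1); releases (0, 1, 3), pool now (3, 4, 4)
  proc-E: need (2, 2, 4) fits (3, 4, 4); releases (1, 1, 3), pool now (4, 5, 7)
  proc-B: need (4, 5, 3) fits (4, 5, 7); releases (0, 3, 1), pool now (4, 8, 8)
  proc-A: need (3, 8, 7) fits (4, 8, 8); releases (2, 1, 0), pool now (6, 9, 8)
  proc-H: need (6, 7, 1) fits (6, 9, 8); releases (1, 2, 1), pool now (7, 11, 9)


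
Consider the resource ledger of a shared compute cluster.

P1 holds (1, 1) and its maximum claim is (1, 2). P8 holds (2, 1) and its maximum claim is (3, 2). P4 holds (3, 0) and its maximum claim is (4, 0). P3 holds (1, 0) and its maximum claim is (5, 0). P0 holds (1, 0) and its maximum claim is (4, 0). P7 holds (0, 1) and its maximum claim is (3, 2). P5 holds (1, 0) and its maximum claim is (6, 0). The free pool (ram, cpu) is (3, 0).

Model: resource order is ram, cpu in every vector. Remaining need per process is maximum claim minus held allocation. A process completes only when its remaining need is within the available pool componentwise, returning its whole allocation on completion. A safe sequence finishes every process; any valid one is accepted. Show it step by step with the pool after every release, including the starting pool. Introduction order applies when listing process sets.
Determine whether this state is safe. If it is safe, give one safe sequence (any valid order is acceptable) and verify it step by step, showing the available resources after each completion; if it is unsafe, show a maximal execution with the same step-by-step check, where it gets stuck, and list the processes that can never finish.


UNSAFE — no complete ordering exists.
Key observation: once P4, P5, P0, P3 finish, the pool peaks at (9, 0) — and every remaining process still needs more cpu than that.
The run P4, P5, P0, P3 cannot be extended any further. Step-by-step check:
  pool = (3, 0)
  P4 needs (1, 0) <= (3, 0) -> finishes; pool += (3, 0) = (6, 0)
  P5 needs (5, 0) <= (6, 0) -> finishes; pool += (1, 0) = (7, 0)
  P0 needs (3, 0) <= (7, 0) -> finishes; pool += (1, 0) = (8, 0)
  P3 needs (4, 0) <= (8, 0) -> finishes; pool += (1, 0) = (9, 0)
  P1 cannot run: need (0, 1) vs free (9, 0) (insufficient cpu)
  P8 cannot run: need (1, 1) vs free (9, 0) (insufficient cpu)
  P7 cannot run: need (3, 1) vs free (9, 0) (insufficient cpu)
Never able to finish: P1, P8 and P7.


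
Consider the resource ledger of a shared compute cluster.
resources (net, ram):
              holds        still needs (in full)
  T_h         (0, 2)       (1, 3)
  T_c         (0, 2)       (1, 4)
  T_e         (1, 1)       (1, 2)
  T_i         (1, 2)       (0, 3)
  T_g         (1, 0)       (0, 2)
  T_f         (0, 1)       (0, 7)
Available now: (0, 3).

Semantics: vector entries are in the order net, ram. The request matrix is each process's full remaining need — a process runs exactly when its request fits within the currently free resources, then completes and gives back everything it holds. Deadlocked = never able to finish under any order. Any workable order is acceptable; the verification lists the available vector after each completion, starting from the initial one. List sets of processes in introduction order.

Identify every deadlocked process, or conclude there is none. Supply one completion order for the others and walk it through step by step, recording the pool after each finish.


Nothing here is deadlocked.
Key observation: beginning at T_g, releases accumulate fast enough that every process eventually fits.
One completion order for the rest: T_g, T_h, T_c, T_f, T_e, T_i. Check, step by step:
  pool = (0, 3)
  run T_g (needs (0, 2), free (0, 3)); after release of (1, 0) the pool is (1, 3)
  run T_h (needs (1, 3), free (1, 3)); after release of (0, 2) the pool is (1, 5)
  run T_c (needs (1, 4), free (1, 5)); after release of (0, 2) the pool is (1, 7)
  run T_f (needs (0, 7), free (1, 7)); after release of (0, 1) the pool is (1, 8)
  run T_e (needs (1, 2), free (1, 8)); after release of (1, 1) the pool is (2, 9)
  run T_i (needs (0, 3), free (2, 9)); after release of (1, 2) the pool is (3, 11)


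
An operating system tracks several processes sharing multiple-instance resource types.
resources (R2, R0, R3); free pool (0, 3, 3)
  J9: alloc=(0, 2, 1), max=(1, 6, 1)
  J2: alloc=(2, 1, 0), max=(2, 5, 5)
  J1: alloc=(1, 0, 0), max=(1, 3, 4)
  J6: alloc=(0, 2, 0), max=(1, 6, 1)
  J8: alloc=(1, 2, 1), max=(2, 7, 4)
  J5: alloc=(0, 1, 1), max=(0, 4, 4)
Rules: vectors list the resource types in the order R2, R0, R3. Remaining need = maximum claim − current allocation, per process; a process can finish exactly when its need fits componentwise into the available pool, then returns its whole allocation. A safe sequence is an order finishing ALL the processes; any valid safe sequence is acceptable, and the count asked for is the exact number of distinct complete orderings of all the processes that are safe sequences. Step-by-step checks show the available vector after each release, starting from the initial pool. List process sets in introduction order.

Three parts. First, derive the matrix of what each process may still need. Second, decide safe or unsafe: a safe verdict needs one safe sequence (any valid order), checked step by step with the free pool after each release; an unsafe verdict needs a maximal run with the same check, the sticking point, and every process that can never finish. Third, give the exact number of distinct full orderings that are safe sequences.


(1) Outstanding need per process (order R2, R0, R3):
  J9: (1, 4, 0)
  J2: (0, 4, 5)
  J1: (0, 3, 4)
  J6: (1, 4, 1)
  J8: (1, 5, 3)
  J5: (0, 3, 3)
(2) SAFE — a valid safe sequence is J5, J1, J9, J8, J2, J6.
Key observation: J5 marks the first exact bind of the order: its need (0, 3, 3) fits the free (0, 3, 3) with zero slack on a requested resource.
Walking it through:
  pool = (0, 3, 3)
  J5 needs (0, 3, 3) <= (0, 3, 3) -> finishes; pool += (0, 1, 1) = (0, 4, 4)
  J1 needs (0, 3, 4) <= (0, 4, 4) -> finishes; pool += (1, 0, 0) = (1, 4, 4)
  J9 needs (1, 4, 0) <= (1, 4, 4) -> finishes; pool += (0, 2, 1) = (1, 6, 5)
  J8 needs (1, 5, 3) <= (1, 6, 5) -> finishes; pool += (1, 2, 1) = (2, 8, 6)
  J2 needs (0, 4, 5) <= (2, 8, 6) -> finishes; pool += (2, 1, 0) = (4, 9, 6)
  J6 needs (1, 4, 1) <= (4, 9, 6) -> finishes; pool += (0, 2, 0) = (4, 11, 6)
(3) Exactly 10 of the possible complete orderings are safe sequences.


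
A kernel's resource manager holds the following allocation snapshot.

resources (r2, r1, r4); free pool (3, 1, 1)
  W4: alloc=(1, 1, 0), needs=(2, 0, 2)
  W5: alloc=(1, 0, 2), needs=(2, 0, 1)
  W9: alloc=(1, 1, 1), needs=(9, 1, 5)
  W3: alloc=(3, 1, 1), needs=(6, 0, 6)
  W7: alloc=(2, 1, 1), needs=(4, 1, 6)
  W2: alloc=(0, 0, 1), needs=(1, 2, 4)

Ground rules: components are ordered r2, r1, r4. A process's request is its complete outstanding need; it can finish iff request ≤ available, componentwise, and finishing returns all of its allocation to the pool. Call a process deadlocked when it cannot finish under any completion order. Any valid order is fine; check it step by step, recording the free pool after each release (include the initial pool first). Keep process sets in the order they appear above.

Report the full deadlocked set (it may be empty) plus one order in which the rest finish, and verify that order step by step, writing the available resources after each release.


Deadlocked set: W9, W3, W7 and W2.
Key observation: no order helps: past W5, W4, the free pool tops out at (5, 2, 3), below what each blocked process needs in r4.
A valid finishing order for the others: W5, W4. Verifying each step:
  pool = (3, 1, 1)
  run W5 (needs (2, 0, 1), free (3, 1, 1)); after release of (1, 0, 2) the pool is (4, 1, 3)
  run W4 (needs (2, 0, 2), free (4, 1, 3)); after release of (1, 1, 0) the pool is (5, 2, 3)
The stuck group stays short no matter what:
  blocked: W9 wants (9, 1, 5), pool (5, 2, 3) — not enough r2 and r4
  blocked: W3 wants (6, 0, 6), pool (5, 2, 3) — not enough r2 and r4
  blocked: W7 wants (4, 1, 6), pool (5, 2, 3) — not enough r4
  blocked: W2 wants (1, 2, 4), pool (5, 2, 3) — not enough r4


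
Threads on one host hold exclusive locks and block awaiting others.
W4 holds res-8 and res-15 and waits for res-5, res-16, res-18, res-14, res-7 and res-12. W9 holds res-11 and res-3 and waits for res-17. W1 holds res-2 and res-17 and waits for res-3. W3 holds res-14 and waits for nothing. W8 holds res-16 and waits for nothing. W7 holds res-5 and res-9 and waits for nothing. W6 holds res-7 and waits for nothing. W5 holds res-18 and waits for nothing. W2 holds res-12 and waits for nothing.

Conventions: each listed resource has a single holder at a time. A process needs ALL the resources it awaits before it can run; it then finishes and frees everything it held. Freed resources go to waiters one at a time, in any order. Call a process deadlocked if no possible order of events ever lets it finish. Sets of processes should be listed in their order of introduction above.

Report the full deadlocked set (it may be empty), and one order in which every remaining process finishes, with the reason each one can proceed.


Deadlocked set: W9 and W1.
Key observation: nobody on the ring W9 -> W1 -> W9 can start until another member finishes, which never happens; no other process is dragged down with it.
The rest can finish in the order W6, W2, W8, W7, W5, W3, W4.
Verifying each step:
  W6: no waits; runs immediately, freeing res-7
  W2: no waits; runs immediately, freeing res-12
  W8: no waits; runs immediately, freeing res-16
  W7: no waits; runs immediately, freeing res-5 and res-9
  W5: no waits; runs immediately, freeing res-18
  W3: no waits; runs immediately, freeing res-14
  run W4 (all its waits — res-5, res-16, res-18, res-14, res-7 and res-12 — are resolved); releases res-8 and res-15


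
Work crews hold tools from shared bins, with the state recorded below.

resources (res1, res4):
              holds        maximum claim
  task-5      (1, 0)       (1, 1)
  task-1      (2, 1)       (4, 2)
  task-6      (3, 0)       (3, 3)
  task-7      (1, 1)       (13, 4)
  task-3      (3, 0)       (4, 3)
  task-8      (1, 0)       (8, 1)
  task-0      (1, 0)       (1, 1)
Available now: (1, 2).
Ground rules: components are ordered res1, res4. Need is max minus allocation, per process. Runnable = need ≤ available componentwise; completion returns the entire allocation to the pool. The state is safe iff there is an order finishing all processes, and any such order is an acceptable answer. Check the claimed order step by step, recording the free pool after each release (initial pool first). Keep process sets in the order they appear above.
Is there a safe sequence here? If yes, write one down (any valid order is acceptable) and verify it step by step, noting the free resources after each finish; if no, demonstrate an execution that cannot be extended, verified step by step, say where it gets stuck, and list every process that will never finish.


The state is SAFE; one workable sequence: task-0, task-1, task-3, task-6, task-5, task-8, task-7.
Key observation: reading the order forward, task-1 is the first process whose need (2, 1) meets the free pool (2, 2) exactly on a resource it requests.
Walking it through:
  pool = (1, 2)
  task-0 needs (0, 1) <= (1, 2) -> finishes; pool += (1, 0) = (2, 2)
  task-1 needs (2, 1) <= (2, 2) -> finishes; pool += (2, 1) = (4, 3)
  task-3 needs (1, 3) <= (4, 3) -> finishes; pool += (3, 0) = (7, 3)
  task-6 needs (0, 3) <= (7, 3) -> finishes; pool += (3, 0) = (10, 3)
  task-5 needs (0, 1) <= (10, 3) -> finishes; pool += (1, 0) = (11, 3)
  task-8 needs (7, 1) <= (11, 3) -> finishes; pool += (1, 0) = (12, 3)
  task-7 needs (12, 3) <= (12, 3) -> finishes; pool += (1, 1) = (13, 4)
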